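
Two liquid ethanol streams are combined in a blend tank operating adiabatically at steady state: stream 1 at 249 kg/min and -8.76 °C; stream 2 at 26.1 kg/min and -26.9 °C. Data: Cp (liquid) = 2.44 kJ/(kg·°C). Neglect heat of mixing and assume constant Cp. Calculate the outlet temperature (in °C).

Energy balance with Q = 0: Σ ṁᵢCp,ᵢ(T_out − Tᵢ) = 0
Σ ṁᵢCp,ᵢTᵢ = 249×2.44×-8.76 + 26.1×2.44×-26.9 = -7035.3
Σ ṁᵢCp,ᵢ = 249×2.44 + 26.1×2.44 = 671.24
T_out = -7035.3 / 671.24 = -10.481 °C

T_out = -10.5 °C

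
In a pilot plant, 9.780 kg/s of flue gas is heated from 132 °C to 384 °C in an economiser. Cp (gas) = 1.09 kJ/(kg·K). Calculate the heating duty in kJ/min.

Q = 161000 kJ/min

Q = ṁ·Cp·ΔT = 9.780 × 1.09 × (384 − 132) = 2686.4 kJ/s
Heating duty = 161180 kJ/min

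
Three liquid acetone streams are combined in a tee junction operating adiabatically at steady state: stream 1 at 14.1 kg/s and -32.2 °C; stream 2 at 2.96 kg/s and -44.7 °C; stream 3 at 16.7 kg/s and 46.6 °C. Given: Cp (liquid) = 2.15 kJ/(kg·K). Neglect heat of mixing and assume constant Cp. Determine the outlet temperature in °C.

T_out = 5.68 °C

Energy balance with Q = 0: Σ ṁᵢCp,ᵢ(T_out − Tᵢ) = 0
T_out = Σ ṁᵢCp,ᵢTᵢ / Σ ṁᵢCp,ᵢ
      = 412.56 / 72.584 = 5.6839 °C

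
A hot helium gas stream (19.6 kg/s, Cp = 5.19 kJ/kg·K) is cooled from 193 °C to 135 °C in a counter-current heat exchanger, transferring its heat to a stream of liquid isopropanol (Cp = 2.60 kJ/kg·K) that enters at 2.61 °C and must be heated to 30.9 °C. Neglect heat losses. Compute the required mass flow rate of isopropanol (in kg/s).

ṁ_c = 80.2 kg/s

Heat released by hot stream: Q = 19.6 × 5.19 × (193 − 135) = 5900 kJ/s
Energy balance on cold side (adiabatic exchanger): Q = ṁ_c·Cp_c·(T_c,out − T_c,in)
ṁ_c = 5900 / [2.60 × (30.9 − 2.61)] = 80.213 kg/s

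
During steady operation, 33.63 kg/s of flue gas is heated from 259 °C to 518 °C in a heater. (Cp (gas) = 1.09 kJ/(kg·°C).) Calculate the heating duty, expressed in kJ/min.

Q = 570000 kJ/min

Q = ṁ·Cp·ΔT = 33.63 × 1.09 × (518 − 259) = 9494.1 kJ/s
Heating duty = 569650 kJ/min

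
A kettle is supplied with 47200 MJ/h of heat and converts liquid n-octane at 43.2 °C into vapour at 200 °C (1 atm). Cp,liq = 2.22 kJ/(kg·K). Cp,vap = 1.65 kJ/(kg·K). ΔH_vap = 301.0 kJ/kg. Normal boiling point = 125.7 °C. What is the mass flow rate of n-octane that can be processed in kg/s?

ṁ = 21.6 kg/s

Δh = 2.22×(125.7−43.2) + 301.0 + 1.65×(200−125.7) = 606.75 kJ/kg
Q = 47200 MJ/h = 13111 kJ/s = 13111 kJ/s
ṁ = Q/Δh = 13111 / 606.75 = 21.609 kg/s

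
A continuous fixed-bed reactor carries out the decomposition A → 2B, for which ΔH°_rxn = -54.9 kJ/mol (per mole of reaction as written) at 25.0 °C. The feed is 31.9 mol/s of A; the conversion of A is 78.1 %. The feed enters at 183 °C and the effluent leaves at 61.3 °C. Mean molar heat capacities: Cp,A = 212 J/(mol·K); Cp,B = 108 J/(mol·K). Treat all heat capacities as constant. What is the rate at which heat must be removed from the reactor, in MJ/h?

Extent of reaction ξ = 0.781 × 31.9 = 24.914 mol/s
Reaction term: ξ·ΔH°_rxn = 24.914 × -54.9 = -1367.8 kJ/s
Sensible, feed 183→25 °C: -1068.5 kJ/s
Outlet flows (mol/s): A 6.9861, B 49.828
Sensible, products 25→61.3 °C: 249.11 kJ/s
Q = ΔH = -2187.2 kJ/s = -2187.2 kW
Heat removed = 7873.9 MJ/h

Q_out = 7870 MJ/h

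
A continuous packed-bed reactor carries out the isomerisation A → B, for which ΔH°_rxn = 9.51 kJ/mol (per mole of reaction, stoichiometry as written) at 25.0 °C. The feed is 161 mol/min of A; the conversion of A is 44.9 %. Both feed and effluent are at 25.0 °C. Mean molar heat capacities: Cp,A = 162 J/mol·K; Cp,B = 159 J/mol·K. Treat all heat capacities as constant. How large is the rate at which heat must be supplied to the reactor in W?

Extent of reaction ξ = 0.449 × 161 = 72.289 mol/min
Reaction term: ξ·ΔH°_rxn = 72.289 × 9.51 = 687.47 kJ/min
Q = ΔH = 687.47 kJ/min = 11.458 kW
Heat supplied = 11458 W

Q_in = 11500 W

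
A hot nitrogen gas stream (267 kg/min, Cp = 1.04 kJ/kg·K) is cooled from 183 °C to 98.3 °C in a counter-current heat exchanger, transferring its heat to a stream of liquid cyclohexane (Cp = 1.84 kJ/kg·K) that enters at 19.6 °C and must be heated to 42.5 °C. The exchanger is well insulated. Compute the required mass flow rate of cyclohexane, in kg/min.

Heat released by hot stream: Q = 267 × 1.04 × (183 − 98.3) = 23519 kJ/min
Energy balance on cold side (adiabatic exchanger): Q = ṁ_c·Cp_c·(T_c,out − T_c,in)
ṁ_c = 23519 / [1.84 × (42.5 − 19.6)] = 558.18 kg/min

ṁ_c = 558 kg/min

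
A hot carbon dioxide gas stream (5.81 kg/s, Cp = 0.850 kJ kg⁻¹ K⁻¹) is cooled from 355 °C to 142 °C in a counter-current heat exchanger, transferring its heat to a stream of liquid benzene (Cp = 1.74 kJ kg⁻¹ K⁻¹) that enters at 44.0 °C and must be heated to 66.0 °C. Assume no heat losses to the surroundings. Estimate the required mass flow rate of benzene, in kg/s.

Heat released by hot stream: Q = 5.81 × 0.850 × (355 − 142) = 1051.9 kJ/s
Energy balance on cold side (adiabatic exchanger): Q = ṁ_c·Cp_c·(T_c,out − T_c,in)
ṁ_c = 1051.9 / [1.74 × (66.0 − 44.0)] = 27.479 kg/s

ṁ_c = 27.5 kg/s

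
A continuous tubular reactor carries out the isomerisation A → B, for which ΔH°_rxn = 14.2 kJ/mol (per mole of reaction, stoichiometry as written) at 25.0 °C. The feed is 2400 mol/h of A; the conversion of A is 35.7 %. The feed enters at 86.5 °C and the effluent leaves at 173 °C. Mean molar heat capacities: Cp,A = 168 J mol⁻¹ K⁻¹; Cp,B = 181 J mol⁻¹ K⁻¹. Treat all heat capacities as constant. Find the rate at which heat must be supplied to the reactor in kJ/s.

Q_in = 13.5 kJ/s

Extent of reaction ξ = 0.357 × 2400 = 856.8 mol/h
Reaction term: ξ·ΔH°_rxn = 856.8 × 14.2 = 12167 kJ/h
Sensible, feed 86.5→25 °C: -24797 kJ/h
Outlet flows (mol/h): A 1543.2, B 856.8
Sensible, products 25→173 °C: 61322 kJ/h
Q = ΔH = 48692 kJ/h = 13.526 kW
Heat supplied = 13.526 kJ/s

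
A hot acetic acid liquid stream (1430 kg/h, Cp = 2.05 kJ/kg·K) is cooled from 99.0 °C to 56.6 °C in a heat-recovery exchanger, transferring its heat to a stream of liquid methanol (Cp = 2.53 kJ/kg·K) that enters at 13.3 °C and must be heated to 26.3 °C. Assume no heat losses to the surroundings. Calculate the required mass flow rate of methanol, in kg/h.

Heat released by hot stream: Q = 1430 × 2.05 × (99.0 − 56.6) = 124300 kJ/h
Energy balance on cold side (adiabatic exchanger): Q = ṁ_c·Cp_c·(T_c,out − T_c,in)
ṁ_c = 124300 / [2.53 × (26.3 − 13.3)] = 3779.1 kg/h

ṁ_c = 3780 kg/h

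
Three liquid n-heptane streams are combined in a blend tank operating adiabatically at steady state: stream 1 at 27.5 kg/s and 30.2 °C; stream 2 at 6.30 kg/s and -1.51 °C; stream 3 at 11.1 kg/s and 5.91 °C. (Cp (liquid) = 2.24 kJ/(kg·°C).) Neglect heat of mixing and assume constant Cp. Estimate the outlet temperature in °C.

Adiabatic, steady state ⇒ Σ ṁᵢCp,ᵢ(T_out − Tᵢ) = 0
Σ ṁᵢCp,ᵢTᵢ = 27.5×2.24×30.2 + 6.30×2.24×-1.51 + 11.1×2.24×5.91 = 1986
Σ ṁᵢCp,ᵢ = 27.5×2.24 + 6.30×2.24 + 11.1×2.24 = 100.58
T_out = 1986 / 100.58 = 19.746 °C

T_out = 19.7 °C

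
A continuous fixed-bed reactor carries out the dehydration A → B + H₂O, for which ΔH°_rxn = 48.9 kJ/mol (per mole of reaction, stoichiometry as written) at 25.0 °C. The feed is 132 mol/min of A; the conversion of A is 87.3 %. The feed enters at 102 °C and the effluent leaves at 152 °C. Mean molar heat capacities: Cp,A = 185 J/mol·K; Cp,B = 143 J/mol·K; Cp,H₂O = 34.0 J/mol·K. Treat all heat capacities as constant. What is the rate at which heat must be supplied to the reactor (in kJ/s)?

Q_in = 112 kJ/s

Extent of reaction ξ = 0.873 × 132 = 115.24 mol/min
Reaction term: ξ·ΔH°_rxn = 115.24 × 48.9 = 5635 kJ/min
Sensible, feed 102→25 °C: -1880.3 kJ/min
Outlet flows (mol/min): A 16.764, B 115.24, H₂O 115.24
Sensible, products 25→152 °C: 2984.3 kJ/min
Q = ΔH = 6739 kJ/min = 112.32 kW
Heat supplied = 112.32 kJ/s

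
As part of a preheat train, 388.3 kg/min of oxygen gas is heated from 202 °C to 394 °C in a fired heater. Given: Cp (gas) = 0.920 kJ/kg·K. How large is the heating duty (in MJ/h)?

Q = ṁ·Cp·ΔT = 388.3 × 0.920 × (394 − 202) = 68589 kJ/min
Converting: 68589 / 60 s = 1143.2 kW
Heating duty = 4115.4 MJ/h

Q = 4120 MJ/h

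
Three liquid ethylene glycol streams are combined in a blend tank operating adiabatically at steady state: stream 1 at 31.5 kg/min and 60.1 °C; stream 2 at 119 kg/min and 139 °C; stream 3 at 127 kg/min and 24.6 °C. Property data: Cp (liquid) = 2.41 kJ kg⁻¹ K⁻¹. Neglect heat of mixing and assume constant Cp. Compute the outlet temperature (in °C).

T_out = 77.7 °C

Adiabatic, steady state ⇒ Σ ṁᵢCp,ᵢ(T_out − Tᵢ) = 0
T_out = Σ ṁᵢCp,ᵢTᵢ / Σ ṁᵢCp,ᵢ
      = 51956 / 668.77 = 77.688 °C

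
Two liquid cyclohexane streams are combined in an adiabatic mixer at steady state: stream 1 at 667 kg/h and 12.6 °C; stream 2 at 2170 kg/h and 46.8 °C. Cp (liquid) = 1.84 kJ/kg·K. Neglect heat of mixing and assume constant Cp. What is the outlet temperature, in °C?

Adiabatic, steady state ⇒ Σ ṁᵢCp,ᵢ(T_out − Tᵢ) = 0
Σ ṁᵢCp,ᵢTᵢ = 667×1.84×12.6 + 2170×1.84×46.8 = 202330
Σ ṁᵢCp,ᵢ = 667×1.84 + 2170×1.84 = 5220.1
T_out = 202330 / 5220.1 = 38.759 °C

T_out = 38.8 °C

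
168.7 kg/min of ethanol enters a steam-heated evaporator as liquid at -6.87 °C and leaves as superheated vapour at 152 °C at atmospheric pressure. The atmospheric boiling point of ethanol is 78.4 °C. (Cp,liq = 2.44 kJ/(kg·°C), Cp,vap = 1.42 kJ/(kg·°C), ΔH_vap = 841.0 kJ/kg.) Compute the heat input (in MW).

Q = 3.24 MW

liquid -6.87→78.4 °C: 208.06 kJ/kg
vaporisation at 78.4 °C: 841 kJ/kg
vapour 78.4→152 °C: 104.51 kJ/kg
Δh = 208.06 + 841 + 104.51 = 1153.6 kJ/kg
Q = ṁ·Δh = 168.7 kg/min × 1153.6 kJ/kg = 194610 kJ/min
|Q| = 3243.5 kW = 3.2435 MW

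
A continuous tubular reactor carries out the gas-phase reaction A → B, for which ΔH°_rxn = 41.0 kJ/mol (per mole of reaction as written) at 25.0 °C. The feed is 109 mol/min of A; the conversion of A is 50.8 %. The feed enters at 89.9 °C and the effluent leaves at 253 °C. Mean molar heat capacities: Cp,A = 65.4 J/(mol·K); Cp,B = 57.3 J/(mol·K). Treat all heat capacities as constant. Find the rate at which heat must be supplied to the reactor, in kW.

Extent of reaction ξ = 0.508 × 109 = 55.372 mol/min
Reaction term: ξ·ΔH°_rxn = 55.372 × 41.0 = 2270.3 kJ/min
Sensible, feed 89.9→25 °C: -462.65 kJ/min
Outlet flows (mol/min): A 53.628, B 55.372
Sensible, products 25→253 °C: 1523.1 kJ/min
Q = ΔH = 3330.7 kJ/min = 55.511 kW
Heat supplied = 55.511 kW

Q_in = 55.5 kW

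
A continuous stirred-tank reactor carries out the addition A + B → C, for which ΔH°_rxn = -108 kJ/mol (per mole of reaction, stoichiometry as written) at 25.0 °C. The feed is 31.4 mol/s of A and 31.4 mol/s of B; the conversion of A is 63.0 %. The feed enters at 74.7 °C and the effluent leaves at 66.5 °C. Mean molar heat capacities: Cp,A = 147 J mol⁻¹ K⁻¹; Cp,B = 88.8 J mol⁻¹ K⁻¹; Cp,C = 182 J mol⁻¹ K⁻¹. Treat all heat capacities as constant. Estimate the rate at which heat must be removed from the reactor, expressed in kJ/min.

Extent of reaction ξ = 0.630 × 31.4 = 19.782 mol/s
Reaction term: ξ·ΔH°_rxn = 19.782 × -108 = -2136.5 kJ/s
Sensible, feed 74.7→25 °C: -367.98 kJ/s
Outlet flows (mol/s): A 11.618, B 11.618, C 19.782
Sensible, products 25→66.5 °C: 263.1 kJ/s
Q = ΔH = -2241.3 kJ/s = -2241.3 kW
Heat removed = 134480 kJ/min

Q_out = 134000 kJ/min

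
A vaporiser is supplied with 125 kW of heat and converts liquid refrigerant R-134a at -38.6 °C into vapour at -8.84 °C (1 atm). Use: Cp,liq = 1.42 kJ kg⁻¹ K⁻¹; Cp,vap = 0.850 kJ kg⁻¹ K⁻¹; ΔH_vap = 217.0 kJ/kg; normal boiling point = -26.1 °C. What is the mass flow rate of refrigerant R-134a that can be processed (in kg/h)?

ṁ = 1800 kg/h

Δh = 1.42×(-26.1−-38.6) + 217.0 + 0.850×(-8.84−-26.1) = 249.42 kJ/kg
Q = 125 kW = 125 kJ/s = 450000 kJ/h
ṁ = Q/Δh = 450000 / 249.42 = 1804.2 kg/h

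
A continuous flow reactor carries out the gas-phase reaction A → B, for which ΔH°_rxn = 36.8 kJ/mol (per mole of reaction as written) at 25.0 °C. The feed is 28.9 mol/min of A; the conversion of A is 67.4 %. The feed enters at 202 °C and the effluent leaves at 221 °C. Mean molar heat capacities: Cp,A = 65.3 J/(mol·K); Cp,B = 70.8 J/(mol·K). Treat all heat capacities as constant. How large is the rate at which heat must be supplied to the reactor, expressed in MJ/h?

Extent of reaction ξ = 0.674 × 28.9 = 19.479 mol/min
Reaction term: ξ·ΔH°_rxn = 19.479 × 36.8 = 716.81 kJ/min
Sensible, feed 202→25 °C: -334.03 kJ/min
Outlet flows (mol/min): A 9.4214, B 19.479
Sensible, products 25→221 °C: 390.88 kJ/min
Q = ΔH = 773.67 kJ/min = 12.894 kW
Heat supplied = 46.42 MJ/h

Q_in = 46.4 MJ/h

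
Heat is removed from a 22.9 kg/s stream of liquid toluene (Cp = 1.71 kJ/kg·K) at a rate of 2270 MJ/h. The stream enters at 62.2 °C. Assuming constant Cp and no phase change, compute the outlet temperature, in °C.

T_out = 46.1 °C

Q = 2270 MJ/h = 630.56 kJ/s
ΔT = Q/(ṁ·Cp) = 630.56/(22.9×1.71) = 16.102 K
T_out = 62.2 − 16.102 = 46.098 °C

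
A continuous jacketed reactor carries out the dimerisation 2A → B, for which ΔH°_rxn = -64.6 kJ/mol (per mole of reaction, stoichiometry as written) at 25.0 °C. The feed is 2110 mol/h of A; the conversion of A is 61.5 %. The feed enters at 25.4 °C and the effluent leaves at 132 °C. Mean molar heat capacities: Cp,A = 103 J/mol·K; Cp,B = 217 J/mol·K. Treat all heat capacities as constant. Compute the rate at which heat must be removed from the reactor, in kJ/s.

Extent of reaction ξ = 0.615 × 2110 / 2 = 648.83 mol/h
Reaction term: ξ·ΔH°_rxn = 648.83 × -64.6 = -41914 kJ/h
Sensible, feed 25.4→25 °C: -86.932 kJ/h
Outlet flows (mol/h): A 812.35, B 648.83
Sensible, products 25→132 °C: 24018 kJ/h
Q = ΔH = -17983 kJ/h = -4.9953 kW
Heat removed = 4.9953 kJ/s

Q_out = 5.00 kJ/s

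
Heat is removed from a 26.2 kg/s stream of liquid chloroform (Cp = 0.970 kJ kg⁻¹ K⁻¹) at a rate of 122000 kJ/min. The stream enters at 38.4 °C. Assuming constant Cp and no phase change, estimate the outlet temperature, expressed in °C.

Q = 122000 kJ/min = 2033.3 kJ/s
ΔT = Q/(ṁ·Cp) = 2033.3/(26.2×0.970) = 80.008 K
T_out = 38.4 − 80.008 = -41.608 °C

T_out = -41.6 °C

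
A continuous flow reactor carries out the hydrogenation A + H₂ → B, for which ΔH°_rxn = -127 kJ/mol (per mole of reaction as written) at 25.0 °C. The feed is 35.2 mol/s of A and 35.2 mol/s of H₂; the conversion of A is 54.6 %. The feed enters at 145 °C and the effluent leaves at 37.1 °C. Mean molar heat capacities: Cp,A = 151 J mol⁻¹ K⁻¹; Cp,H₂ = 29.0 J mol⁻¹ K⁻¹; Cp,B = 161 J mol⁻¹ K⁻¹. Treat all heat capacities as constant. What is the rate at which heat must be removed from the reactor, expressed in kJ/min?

Q_out = 188000 kJ/min

Extent of reaction ξ = 0.546 × 35.2 = 19.219 mol/s
Reaction term: ξ·ΔH°_rxn = 19.219 × -127 = -2440.8 kJ/s
Sensible, feed 145→25 °C: -760.32 kJ/s
Outlet flows (mol/s): A 15.981, H₂ 15.981, B 19.219
Sensible, products 25→37.1 °C: 72.247 kJ/s
Q = ΔH = -3128.9 kJ/s = -3128.9 kW
Heat removed = 187730 kJ/min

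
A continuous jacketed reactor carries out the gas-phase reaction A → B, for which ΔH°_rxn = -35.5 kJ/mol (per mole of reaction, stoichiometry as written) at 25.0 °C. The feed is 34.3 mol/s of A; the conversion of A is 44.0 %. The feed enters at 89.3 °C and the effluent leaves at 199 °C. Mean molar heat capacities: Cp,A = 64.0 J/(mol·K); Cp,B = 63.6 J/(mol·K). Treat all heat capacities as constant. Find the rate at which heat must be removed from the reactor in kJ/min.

Q_out = 17800 kJ/min

Extent of reaction ξ = 0.440 × 34.3 = 15.092 mol/s
Reaction term: ξ·ΔH°_rxn = 15.092 × -35.5 = -535.77 kJ/s
Sensible, feed 89.3→25 °C: -141.15 kJ/s
Outlet flows (mol/s): A 19.208, B 15.092
Sensible, products 25→199 °C: 380.91 kJ/s
Q = ΔH = -296 kJ/s = -296 kW
Heat removed = 17760 kJ/min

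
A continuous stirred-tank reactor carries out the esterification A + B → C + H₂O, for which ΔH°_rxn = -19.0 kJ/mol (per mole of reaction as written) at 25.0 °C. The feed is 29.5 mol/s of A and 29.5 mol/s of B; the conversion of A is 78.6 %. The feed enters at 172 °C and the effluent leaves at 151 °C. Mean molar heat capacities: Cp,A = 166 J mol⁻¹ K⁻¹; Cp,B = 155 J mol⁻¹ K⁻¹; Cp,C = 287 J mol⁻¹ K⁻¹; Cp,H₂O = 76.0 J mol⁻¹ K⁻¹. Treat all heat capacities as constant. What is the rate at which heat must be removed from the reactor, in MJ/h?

Q_out = 1860 MJ/h

Extent of reaction ξ = 0.786 × 29.5 = 23.187 mol/s
Reaction term: ξ·ΔH°_rxn = 23.187 × -19.0 = -440.55 kJ/s
Sensible, feed 172→25 °C: -1392 kJ/s
Outlet flows (mol/s): A 6.313, B 6.313, C 23.187, H₂O 23.187
Sensible, products 25→151 °C: 1315.9 kJ/s
Q = ΔH = -516.71 kJ/s = -516.71 kW
Heat removed = 1860.1 MJ/h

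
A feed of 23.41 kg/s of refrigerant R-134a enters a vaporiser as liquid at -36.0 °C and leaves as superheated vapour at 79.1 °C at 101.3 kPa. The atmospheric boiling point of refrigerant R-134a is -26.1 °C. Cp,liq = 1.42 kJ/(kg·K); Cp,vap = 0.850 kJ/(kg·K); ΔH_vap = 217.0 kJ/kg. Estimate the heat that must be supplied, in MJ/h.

Q = 27000 MJ/h

liquid -36.0→-26.1 °C: 14.058 kJ/kg
vaporisation at -26.1 °C: 217 kJ/kg
vapour -26.1→79.1 °C: 89.42 kJ/kg
Δh = 14.058 + 217 + 89.42 = 320.48 kJ/kg
Q = ṁ·Δh = 23.41 kg/s × 320.48 kJ/kg = 7502.4 kJ/s
|Q| = 7502.4 kW = 27009 MJ/h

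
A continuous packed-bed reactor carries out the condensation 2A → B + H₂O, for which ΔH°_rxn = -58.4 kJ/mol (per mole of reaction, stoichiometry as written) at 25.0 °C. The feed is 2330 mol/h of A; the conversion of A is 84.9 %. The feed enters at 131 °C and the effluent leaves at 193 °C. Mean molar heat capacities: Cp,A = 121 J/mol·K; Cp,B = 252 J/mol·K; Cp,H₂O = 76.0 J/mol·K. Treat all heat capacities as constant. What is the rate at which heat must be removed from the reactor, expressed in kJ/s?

Q_out = 7.22 kJ/s

Extent of reaction ξ = 0.849 × 2330 / 2 = 989.08 mol/h
Reaction term: ξ·ΔH°_rxn = 989.08 × -58.4 = -57763 kJ/h
Sensible, feed 131→25 °C: -29885 kJ/h
Outlet flows (mol/h): A 351.83, B 989.08, H₂O 989.08
Sensible, products 25→193 °C: 61655 kJ/h
Q = ΔH = -25993 kJ/h = -7.2202 kW
Heat removed = 7.2202 kJ/s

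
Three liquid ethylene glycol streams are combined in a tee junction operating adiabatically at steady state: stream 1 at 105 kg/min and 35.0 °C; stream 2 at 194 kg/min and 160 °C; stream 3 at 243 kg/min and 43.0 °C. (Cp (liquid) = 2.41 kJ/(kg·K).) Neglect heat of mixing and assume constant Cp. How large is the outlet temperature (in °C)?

Adiabatic, steady state ⇒ Σ ṁᵢCp,ᵢ(T_out − Tᵢ) = 0
T_out = Σ ṁᵢCp,ᵢTᵢ / Σ ṁᵢCp,ᵢ
      = 108850 / 1306.2 = 83.328 °C

T_out = 83.3 °C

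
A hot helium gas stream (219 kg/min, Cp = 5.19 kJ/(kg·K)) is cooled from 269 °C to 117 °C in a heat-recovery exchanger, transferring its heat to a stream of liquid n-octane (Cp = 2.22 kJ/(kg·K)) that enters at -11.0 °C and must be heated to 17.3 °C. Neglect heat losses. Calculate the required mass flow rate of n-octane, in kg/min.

ṁ_c = 2750 kg/min

Heat released by hot stream: Q = 219 × 5.19 × (269 − 117) = 172760 kJ/min
Energy balance on cold side (adiabatic exchanger): Q = ṁ_c·Cp_c·(T_c,out − T_c,in)
ṁ_c = 172760 / [2.22 × (17.3 − -11.0)] = 2749.9 kg/min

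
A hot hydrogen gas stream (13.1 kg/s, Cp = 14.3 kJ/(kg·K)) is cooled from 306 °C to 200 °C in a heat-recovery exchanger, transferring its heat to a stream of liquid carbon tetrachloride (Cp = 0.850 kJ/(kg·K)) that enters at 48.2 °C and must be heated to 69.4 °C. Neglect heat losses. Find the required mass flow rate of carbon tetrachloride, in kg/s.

Heat released by hot stream: Q = 13.1 × 14.3 × (306 − 200) = 19857 kJ/s
Energy balance on cold side (adiabatic exchanger): Q = ṁ_c·Cp_c·(T_c,out − T_c,in)
ṁ_c = 19857 / [0.850 × (69.4 − 48.2)] = 1101.9 kg/s

ṁ_c = 1100 kg/s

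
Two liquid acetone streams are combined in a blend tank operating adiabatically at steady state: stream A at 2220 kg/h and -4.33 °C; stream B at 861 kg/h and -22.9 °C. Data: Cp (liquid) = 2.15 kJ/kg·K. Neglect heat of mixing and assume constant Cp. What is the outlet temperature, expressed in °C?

T_out = -9.52 °C

Energy balance with Q = 0: Σ ṁᵢCp,ᵢ(T_out − Tᵢ) = 0
T_out = Σ ṁᵢCp,ᵢTᵢ / Σ ṁᵢCp,ᵢ
      = -63058 / 6624.1 = -9.5195 °C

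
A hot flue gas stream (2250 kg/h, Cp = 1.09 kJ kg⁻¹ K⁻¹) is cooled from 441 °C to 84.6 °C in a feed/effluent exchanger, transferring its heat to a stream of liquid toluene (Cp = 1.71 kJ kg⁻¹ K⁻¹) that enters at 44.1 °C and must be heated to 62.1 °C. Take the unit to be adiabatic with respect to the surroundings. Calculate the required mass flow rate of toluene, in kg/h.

ṁ_c = 28400 kg/h

Heat released by hot stream: Q = 2250 × 1.09 × (441 − 84.6) = 874070 kJ/h
Energy balance on cold side (adiabatic exchanger): Q = ṁ_c·Cp_c·(T_c,out − T_c,in)
ṁ_c = 874070 / [1.71 × (62.1 − 44.1)] = 28397 kg/h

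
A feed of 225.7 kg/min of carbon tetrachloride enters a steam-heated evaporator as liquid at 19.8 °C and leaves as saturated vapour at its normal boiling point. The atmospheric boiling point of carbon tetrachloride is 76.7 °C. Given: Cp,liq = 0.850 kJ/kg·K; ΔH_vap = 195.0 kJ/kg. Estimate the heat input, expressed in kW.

Q = 915 kW

liquid 19.8→76.7 °C: 48.365 kJ/kg
vaporisation at 76.7 °C: 195 kJ/kg
Δh = 48.365 + 195 = 243.37 kJ/kg
Q = ṁ·Δh = 225.7 kg/min × 243.37 kJ/kg = 54927 kJ/min
|Q| = 915.46 kW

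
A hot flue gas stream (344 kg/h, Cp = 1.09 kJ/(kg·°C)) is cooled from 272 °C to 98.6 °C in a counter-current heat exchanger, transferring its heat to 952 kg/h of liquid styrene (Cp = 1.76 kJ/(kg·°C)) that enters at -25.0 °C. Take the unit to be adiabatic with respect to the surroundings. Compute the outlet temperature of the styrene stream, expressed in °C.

T_c,out = 13.8 °C

Heat released by hot stream: Q = 344 × 1.09 × (272 − 98.6) = 65018 kJ/h
Energy balance on cold side (adiabatic exchanger): Q = ṁ_c·Cp_c·(T_c,out − T_c,in)
T_c,out = -25.0 + 65018/(952 × 1.76) = 13.805 °C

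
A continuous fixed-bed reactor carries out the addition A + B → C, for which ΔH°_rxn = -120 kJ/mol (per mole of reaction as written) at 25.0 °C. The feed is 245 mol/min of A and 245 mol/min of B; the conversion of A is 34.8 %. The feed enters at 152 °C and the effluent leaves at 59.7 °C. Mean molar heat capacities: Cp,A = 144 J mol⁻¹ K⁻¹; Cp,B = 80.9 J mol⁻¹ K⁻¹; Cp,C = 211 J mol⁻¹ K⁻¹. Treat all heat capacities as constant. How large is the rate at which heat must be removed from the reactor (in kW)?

Extent of reaction ξ = 0.348 × 245 = 85.26 mol/min
Reaction term: ξ·ΔH°_rxn = 85.26 × -120 = -10231 kJ/min
Sensible, feed 152→25 °C: -6997.8 kJ/min
Outlet flows (mol/min): A 159.74, B 159.74, C 85.26
Sensible, products 25→59.7 °C: 1870.9 kJ/min
Q = ΔH = -15358 kJ/min = -255.97 kW
Heat removed = 255.97 kW

Q_out = 256 kW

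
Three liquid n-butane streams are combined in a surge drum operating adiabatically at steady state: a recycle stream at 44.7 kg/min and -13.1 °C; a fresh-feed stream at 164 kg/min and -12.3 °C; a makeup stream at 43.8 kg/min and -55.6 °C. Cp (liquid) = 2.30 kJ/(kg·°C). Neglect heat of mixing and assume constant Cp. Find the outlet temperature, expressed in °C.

T_out = -20.0 °C

Adiabatic, steady state ⇒ Σ ṁᵢCp,ᵢ(T_out − Tᵢ) = 0
T_out = Σ ṁᵢCp,ᵢTᵢ / Σ ṁᵢCp,ᵢ
      = -11588 / 580.75 = -19.953 °C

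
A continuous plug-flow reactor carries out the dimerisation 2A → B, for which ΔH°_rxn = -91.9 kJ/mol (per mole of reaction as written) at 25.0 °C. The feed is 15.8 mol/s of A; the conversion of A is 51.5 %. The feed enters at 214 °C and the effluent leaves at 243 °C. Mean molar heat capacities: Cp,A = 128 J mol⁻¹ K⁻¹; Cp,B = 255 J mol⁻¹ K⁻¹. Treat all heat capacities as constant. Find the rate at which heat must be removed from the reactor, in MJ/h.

Q_out = 1140 MJ/h

Extent of reaction ξ = 0.515 × 15.8 / 2 = 4.0685 mol/s
Reaction term: ξ·ΔH°_rxn = 4.0685 × -91.9 = -373.9 kJ/s
Sensible, feed 214→25 °C: -382.23 kJ/s
Outlet flows (mol/s): A 7.663, B 4.0685
Sensible, products 25→243 °C: 440 kJ/s
Q = ΔH = -316.13 kJ/s = -316.13 kW
Heat removed = 1138.1 MJ/h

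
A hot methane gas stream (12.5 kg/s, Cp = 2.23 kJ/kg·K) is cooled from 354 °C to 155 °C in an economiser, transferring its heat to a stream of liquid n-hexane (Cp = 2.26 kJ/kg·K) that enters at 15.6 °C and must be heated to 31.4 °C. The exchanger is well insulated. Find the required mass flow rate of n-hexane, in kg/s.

ṁ_c = 155 kg/s

Heat released by hot stream: Q = 12.5 × 2.23 × (354 − 155) = 5547.1 kJ/s
Energy balance on cold side (adiabatic exchanger): Q = ṁ_c·Cp_c·(T_c,out − T_c,in)
ṁ_c = 5547.1 / [2.26 × (31.4 − 15.6)] = 155.35 kg/s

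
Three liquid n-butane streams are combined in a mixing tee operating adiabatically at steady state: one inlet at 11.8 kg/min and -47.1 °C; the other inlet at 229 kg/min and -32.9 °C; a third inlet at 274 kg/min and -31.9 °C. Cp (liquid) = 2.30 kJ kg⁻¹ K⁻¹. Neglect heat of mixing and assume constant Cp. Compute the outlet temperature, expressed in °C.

T_out = -32.7 °C

Adiabatic, steady state ⇒ Σ ṁᵢCp,ᵢ(T_out − Tᵢ) = 0
T_out = Σ ṁᵢCp,ᵢTᵢ / Σ ṁᵢCp,ᵢ
      = -38710 / 1184 = -32.693 °C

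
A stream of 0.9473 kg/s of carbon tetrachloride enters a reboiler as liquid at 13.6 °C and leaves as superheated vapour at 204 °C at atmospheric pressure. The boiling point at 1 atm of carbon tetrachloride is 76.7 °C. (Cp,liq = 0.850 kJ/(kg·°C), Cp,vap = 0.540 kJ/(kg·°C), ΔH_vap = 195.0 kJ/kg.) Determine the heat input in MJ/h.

Q = 1080 MJ/h

liquid 13.6→76.7 °C: 53.635 kJ/kg
vaporisation at 76.7 °C: 195 kJ/kg
vapour 76.7→204 °C: 68.742 kJ/kg
Δh = 53.635 + 195 + 68.742 = 317.38 kJ/kg
Q = ṁ·Δh = 0.9473 kg/s × 317.38 kJ/kg = 300.65 kJ/s
|Q| = 300.65 kW = 1082.3 MJ/h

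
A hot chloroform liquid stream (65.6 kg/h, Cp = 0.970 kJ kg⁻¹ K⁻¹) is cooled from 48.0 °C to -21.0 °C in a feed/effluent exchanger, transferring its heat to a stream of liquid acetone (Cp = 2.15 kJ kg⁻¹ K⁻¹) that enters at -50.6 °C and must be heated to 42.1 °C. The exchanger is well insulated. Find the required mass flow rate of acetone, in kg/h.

Heat released by hot stream: Q = 65.6 × 0.970 × (48.0 − -21.0) = 4390.6 kJ/h
Energy balance on cold side (adiabatic exchanger): Q = ṁ_c·Cp_c·(T_c,out − T_c,in)
ṁ_c = 4390.6 / [2.15 × (42.1 − -50.6)] = 22.03 kg/h

ṁ_c = 22.0 kg/h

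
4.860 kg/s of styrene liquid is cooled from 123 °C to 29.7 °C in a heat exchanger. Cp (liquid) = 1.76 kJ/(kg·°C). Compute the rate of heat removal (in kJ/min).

Q_c = 47900 kJ/min

Q = ṁ·Cp·ΔT = 4.860 × 1.76 × (29.7 − 123) = -798.05 kJ/s
Cooling duty = 47883 kJ/min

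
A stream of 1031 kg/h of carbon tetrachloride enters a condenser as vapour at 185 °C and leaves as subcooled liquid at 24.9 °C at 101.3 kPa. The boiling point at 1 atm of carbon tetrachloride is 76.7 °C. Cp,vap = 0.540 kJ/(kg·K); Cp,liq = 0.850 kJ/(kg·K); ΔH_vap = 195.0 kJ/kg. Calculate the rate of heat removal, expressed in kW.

Q_c = 85.2 kW

vapour 185→76.7 °C: -58.482 kJ/kg
condensation at 76.7 °C: -195 kJ/kg
liquid 76.7→24.9 °C: -44.03 kJ/kg
Δh = -58.482 + -195 + -44.03 = -297.51 kJ/kg
Q = ṁ·Δh = 1031 kg/h × -297.51 kJ/kg = -306730 kJ/h
|Q| = 85.204 kW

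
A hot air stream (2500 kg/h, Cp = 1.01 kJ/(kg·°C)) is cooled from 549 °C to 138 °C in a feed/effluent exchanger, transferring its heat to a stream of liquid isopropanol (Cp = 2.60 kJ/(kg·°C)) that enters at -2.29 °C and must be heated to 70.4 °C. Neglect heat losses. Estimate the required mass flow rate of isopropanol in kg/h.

ṁ_c = 5490 kg/h

Heat released by hot stream: Q = 2500 × 1.01 × (549 − 138) = 1.0378e+06 kJ/h
Energy balance on cold side (adiabatic exchanger): Q = ṁ_c·Cp_c·(T_c,out − T_c,in)
ṁ_c = 1.0378e+06 / [2.60 × (70.4 − -2.29)] = 5491 kg/h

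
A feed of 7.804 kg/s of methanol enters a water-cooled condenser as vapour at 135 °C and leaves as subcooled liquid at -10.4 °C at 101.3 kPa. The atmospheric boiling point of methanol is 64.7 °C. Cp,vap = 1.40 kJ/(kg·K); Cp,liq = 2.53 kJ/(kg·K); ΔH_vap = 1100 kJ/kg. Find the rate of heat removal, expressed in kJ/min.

Q_c = 650000 kJ/min

vapour 135→64.7 °C: -98.42 kJ/kg
condensation at 64.7 °C: -1100 kJ/kg
liquid 64.7→-10.4 °C: -190 kJ/kg
Δh = -98.42 + -1100 + -190 = -1388.4 kJ/kg
Q = ṁ·Δh = 7.804 kg/s × -1388.4 kJ/kg = -10835 kJ/s
|Q| = 10835 kW = 650120 kJ/min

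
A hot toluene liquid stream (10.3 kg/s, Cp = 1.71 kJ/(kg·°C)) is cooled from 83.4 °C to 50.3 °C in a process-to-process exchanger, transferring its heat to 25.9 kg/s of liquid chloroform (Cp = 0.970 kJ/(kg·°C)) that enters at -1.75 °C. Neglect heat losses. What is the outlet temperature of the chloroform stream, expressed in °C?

T_c,out = 21.5 °C

Heat released by hot stream: Q = 10.3 × 1.71 × (83.4 − 50.3) = 582.99 kJ/s
Energy balance on cold side (adiabatic exchanger): Q = ṁ_c·Cp_c·(T_c,out − T_c,in)
T_c,out = -1.75 + 582.99/(25.9 × 0.970) = 21.455 °C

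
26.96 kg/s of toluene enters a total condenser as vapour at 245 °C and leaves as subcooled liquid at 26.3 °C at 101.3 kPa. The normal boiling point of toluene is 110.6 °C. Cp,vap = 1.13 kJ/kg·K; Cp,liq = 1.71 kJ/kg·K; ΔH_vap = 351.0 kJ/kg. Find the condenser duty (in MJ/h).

Q_c = 62800 MJ/h

vapour 245→110.6 °C: -151.87 kJ/kg
condensation at 110.6 °C: -351 kJ/kg
liquid 110.6→26.3 °C: -144.15 kJ/kg
Δh = -151.87 + -351 + -144.15 = -647.02 kJ/kg
Q = ṁ·Δh = 26.96 kg/s × -647.02 kJ/kg = -17444 kJ/s
|Q| = 17444 kW = 62798 MJ/h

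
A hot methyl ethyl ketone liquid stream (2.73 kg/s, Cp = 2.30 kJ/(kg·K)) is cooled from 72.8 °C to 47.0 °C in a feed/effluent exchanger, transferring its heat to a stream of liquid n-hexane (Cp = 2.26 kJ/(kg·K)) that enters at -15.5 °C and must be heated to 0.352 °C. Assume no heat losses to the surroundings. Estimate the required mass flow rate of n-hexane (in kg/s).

ṁ_c = 4.52 kg/s

Heat released by hot stream: Q = 2.73 × 2.30 × (72.8 − 47.0) = 162 kJ/s
Energy balance on cold side (adiabatic exchanger): Q = ṁ_c·Cp_c·(T_c,out − T_c,in)
ṁ_c = 162 / [2.26 × (0.352 − -15.5)] = 4.5219 kg/s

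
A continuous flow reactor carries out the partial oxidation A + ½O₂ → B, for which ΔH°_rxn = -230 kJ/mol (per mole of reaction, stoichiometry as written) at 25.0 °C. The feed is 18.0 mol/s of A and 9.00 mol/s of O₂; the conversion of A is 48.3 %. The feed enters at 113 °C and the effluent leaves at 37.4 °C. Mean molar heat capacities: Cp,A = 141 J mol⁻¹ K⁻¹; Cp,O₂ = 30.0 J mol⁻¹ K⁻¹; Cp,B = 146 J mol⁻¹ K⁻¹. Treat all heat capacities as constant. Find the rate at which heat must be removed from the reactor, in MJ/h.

Extent of reaction ξ = 0.483 × 18.0 = 8.694 mol/s
Reaction term: ξ·ΔH°_rxn = 8.694 × -230 = -1999.6 kJ/s
Sensible, feed 113→25 °C: -247.1 kJ/s
Outlet flows (mol/s): A 9.306, O₂ 4.653, B 8.694
Sensible, products 25→37.4 °C: 33.741 kJ/s
Q = ΔH = -2213 kJ/s = -2213 kW
Heat removed = 7966.7 MJ/h

Q_out = 7970 MJ/h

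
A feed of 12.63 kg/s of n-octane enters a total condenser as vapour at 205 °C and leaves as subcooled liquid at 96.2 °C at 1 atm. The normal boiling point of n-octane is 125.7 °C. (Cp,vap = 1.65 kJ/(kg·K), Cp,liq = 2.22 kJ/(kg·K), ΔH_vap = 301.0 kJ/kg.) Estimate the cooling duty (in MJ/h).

vapour 205→125.7 °C: -130.84 kJ/kg
condensation at 125.7 °C: -301 kJ/kg
liquid 125.7→96.2 °C: -65.49 kJ/kg
Δh = -130.84 + -301 + -65.49 = -497.34 kJ/kg
Q = ṁ·Δh = 12.63 kg/s × -497.34 kJ/kg = -6281.3 kJ/s
|Q| = 6281.3 kW = 22613 MJ/h

Q_c = 22600 MJ/h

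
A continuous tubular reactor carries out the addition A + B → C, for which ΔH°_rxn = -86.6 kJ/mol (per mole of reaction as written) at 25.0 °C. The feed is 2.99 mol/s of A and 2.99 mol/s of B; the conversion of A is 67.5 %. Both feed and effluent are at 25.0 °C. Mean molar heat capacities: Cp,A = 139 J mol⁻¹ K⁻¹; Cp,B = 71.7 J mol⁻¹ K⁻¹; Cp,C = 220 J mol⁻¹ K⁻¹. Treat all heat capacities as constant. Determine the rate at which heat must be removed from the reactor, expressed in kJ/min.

Extent of reaction ξ = 0.675 × 2.99 = 2.0183 mol/s
Reaction term: ξ·ΔH°_rxn = 2.0183 × -86.6 = -174.78 kJ/s
Q = ΔH = -174.78 kJ/s = -174.78 kW
Heat removed = 10487 kJ/min

Q_out = 10500 kJ/min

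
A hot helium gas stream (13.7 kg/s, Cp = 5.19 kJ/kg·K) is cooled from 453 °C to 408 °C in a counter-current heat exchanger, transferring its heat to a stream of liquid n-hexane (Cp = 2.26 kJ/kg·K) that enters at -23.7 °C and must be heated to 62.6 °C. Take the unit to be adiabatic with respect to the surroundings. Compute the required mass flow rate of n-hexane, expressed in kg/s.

Heat released by hot stream: Q = 13.7 × 5.19 × (453 − 408) = 3199.6 kJ/s
Energy balance on cold side (adiabatic exchanger): Q = ṁ_c·Cp_c·(T_c,out − T_c,in)
ṁ_c = 3199.6 / [2.26 × (62.6 − -23.7)] = 16.405 kg/s

ṁ_c = 16.4 kg/s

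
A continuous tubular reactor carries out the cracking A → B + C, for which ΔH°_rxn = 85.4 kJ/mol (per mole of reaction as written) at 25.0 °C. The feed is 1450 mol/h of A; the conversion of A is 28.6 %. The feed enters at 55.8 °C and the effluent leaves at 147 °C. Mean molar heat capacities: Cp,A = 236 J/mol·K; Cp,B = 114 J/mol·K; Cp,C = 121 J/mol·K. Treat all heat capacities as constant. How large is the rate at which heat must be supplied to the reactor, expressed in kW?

Q_in = 18.5 kW

Extent of reaction ξ = 0.286 × 1450 = 414.7 mol/h
Reaction term: ξ·ΔH°_rxn = 414.7 × 85.4 = 35415 kJ/h
Sensible, feed 55.8→25 °C: -10540 kJ/h
Outlet flows (mol/h): A 1035.3, B 414.7, C 414.7
Sensible, products 25→147 °C: 41698 kJ/h
Q = ΔH = 66573 kJ/h = 18.493 kW
Heat supplied = 18.493 kW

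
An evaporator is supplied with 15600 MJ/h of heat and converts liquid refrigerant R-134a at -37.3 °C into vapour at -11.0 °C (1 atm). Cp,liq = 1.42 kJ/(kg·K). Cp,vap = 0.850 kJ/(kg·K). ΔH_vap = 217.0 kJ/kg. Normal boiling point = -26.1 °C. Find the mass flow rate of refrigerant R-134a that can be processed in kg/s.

ṁ = 17.6 kg/s

Δh = 1.42×(-26.1−-37.3) + 217.0 + 0.850×(-11.0−-26.1) = 245.74 kJ/kg
Q = 15600 MJ/h = 4333.3 kJ/s = 4333.3 kJ/s
ṁ = Q/Δh = 4333.3 / 245.74 = 17.634 kg/s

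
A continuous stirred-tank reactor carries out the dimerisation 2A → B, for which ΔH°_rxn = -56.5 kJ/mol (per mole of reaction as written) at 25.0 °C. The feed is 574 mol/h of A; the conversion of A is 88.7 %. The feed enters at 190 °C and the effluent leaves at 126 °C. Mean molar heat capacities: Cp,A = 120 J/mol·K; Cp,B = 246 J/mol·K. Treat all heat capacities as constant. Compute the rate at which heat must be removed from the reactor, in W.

Extent of reaction ξ = 0.887 × 574 / 2 = 254.57 mol/h
Reaction term: ξ·ΔH°_rxn = 254.57 × -56.5 = -14383 kJ/h
Sensible, feed 190→25 °C: -11365 kJ/h
Outlet flows (mol/h): A 64.862, B 254.57
Sensible, products 25→126 °C: 7111.1 kJ/h
Q = ΔH = -18637 kJ/h = -5.177 kW
Heat removed = 5177 W

Q_out = 5180 W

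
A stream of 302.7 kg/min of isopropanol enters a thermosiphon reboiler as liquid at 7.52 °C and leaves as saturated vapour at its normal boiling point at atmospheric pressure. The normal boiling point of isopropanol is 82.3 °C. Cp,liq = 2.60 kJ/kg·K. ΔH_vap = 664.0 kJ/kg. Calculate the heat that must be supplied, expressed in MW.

liquid 7.52→82.3 °C: 194.43 kJ/kg
vaporisation at 82.3 °C: 664 kJ/kg
Δh = 194.43 + 664 = 858.43 kJ/kg
Q = ṁ·Δh = 302.7 kg/min × 858.43 kJ/kg = 259850 kJ/min
|Q| = 4330.8 kW = 4.3308 MW

Q = 4.33 MW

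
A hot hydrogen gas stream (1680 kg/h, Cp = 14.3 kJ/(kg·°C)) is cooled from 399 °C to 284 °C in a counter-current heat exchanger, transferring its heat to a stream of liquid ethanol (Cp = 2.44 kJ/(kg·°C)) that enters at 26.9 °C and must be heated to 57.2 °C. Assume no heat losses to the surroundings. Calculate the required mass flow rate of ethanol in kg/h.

ṁ_c = 37400 kg/h

Heat released by hot stream: Q = 1680 × 14.3 × (399 − 284) = 2.7628e+06 kJ/h
Energy balance on cold side (adiabatic exchanger): Q = ṁ_c·Cp_c·(T_c,out − T_c,in)
ṁ_c = 2.7628e+06 / [2.44 × (57.2 − 26.9)] = 37369 kg/h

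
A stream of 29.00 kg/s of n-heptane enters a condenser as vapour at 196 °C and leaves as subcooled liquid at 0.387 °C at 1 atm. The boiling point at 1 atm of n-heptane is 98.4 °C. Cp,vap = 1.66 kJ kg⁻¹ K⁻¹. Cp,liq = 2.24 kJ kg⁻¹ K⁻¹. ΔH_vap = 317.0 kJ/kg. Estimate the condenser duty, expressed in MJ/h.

vapour 196→98.4 °C: -162.02 kJ/kg
condensation at 98.4 °C: -317 kJ/kg
liquid 98.4→0.387 °C: -219.55 kJ/kg
Δh = -162.02 + -317 + -219.55 = -698.57 kJ/kg
Q = ṁ·Δh = 29.00 kg/s × -698.57 kJ/kg = -20258 kJ/s
|Q| = 20258 kW = 72930 MJ/h

Q_c = 72900 MJ/h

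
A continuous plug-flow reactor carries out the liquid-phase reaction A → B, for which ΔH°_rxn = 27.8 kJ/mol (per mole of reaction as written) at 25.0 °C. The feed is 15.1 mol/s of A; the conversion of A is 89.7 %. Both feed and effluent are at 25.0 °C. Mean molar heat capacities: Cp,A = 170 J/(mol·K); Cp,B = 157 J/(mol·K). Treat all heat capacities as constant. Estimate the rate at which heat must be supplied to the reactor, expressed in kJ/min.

Q_in = 22600 kJ/min

Extent of reaction ξ = 0.897 × 15.1 = 13.545 mol/s
Reaction term: ξ·ΔH°_rxn = 13.545 × 27.8 = 376.54 kJ/s
Q = ΔH = 376.54 kJ/s = 376.54 kW
Heat supplied = 22593 kJ/min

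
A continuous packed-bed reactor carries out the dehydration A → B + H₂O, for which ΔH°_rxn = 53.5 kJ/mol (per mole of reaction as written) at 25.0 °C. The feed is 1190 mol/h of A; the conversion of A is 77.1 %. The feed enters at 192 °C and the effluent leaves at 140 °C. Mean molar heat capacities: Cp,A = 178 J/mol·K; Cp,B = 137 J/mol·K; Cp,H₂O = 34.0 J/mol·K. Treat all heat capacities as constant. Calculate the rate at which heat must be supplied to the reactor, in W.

Q_in = 10400 W

Extent of reaction ξ = 0.771 × 1190 = 917.49 mol/h
Reaction term: ξ·ΔH°_rxn = 917.49 × 53.5 = 49086 kJ/h
Sensible, feed 192→25 °C: -35374 kJ/h
Outlet flows (mol/h): A 272.51, B 917.49, H₂O 917.49
Sensible, products 25→140 °C: 23621 kJ/h
Q = ΔH = 37332 kJ/h = 10.37 kW
Heat supplied = 10370 W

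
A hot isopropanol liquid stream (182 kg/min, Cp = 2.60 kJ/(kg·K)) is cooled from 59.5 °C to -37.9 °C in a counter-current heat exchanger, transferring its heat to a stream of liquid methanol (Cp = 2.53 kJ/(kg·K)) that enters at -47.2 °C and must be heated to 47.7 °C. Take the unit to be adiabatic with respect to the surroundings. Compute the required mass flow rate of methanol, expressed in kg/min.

Heat released by hot stream: Q = 182 × 2.60 × (59.5 − -37.9) = 46090 kJ/min
Energy balance on cold side (adiabatic exchanger): Q = ṁ_c·Cp_c·(T_c,out − T_c,in)
ṁ_c = 46090 / [2.53 × (47.7 − -47.2)] = 191.96 kg/min

ṁ_c = 192 kg/min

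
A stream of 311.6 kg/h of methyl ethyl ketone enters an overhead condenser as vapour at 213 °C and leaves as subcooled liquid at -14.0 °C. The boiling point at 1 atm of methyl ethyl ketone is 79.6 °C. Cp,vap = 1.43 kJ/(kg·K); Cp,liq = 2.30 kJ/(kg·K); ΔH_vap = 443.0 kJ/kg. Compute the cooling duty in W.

vapour 213→79.6 °C: -190.76 kJ/kg
condensation at 79.6 °C: -443 kJ/kg
liquid 79.6→-14.0 °C: -215.28 kJ/kg
Δh = -190.76 + -443 + -215.28 = -849.04 kJ/kg
Q = ṁ·Δh = 311.6 kg/h × -849.04 kJ/kg = -264560 kJ/h
|Q| = 73.489 kW = 73489 W

Q_c = 73500 W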